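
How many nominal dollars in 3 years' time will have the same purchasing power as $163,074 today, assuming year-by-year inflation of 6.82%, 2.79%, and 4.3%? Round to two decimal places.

$186,755.10

Cumulative price-level factor: 1.0682 × 1.0279 × 1.043 ≈ 1.1452168995.
Multiplying $163,074 by the price-level factor gives the future nominal sum.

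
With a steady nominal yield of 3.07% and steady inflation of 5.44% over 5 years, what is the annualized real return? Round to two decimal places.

-2.25%

With constant rates the annual real return is the same each year: (1+3.07%)/(1+5.44%) − 1 = -0.02248.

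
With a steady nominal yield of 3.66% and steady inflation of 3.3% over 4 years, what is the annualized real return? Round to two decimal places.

With constant rates the annual real return is the same each year: (1+3.66%)/(1+3.3%) − 1 = 0.00348.

0.35%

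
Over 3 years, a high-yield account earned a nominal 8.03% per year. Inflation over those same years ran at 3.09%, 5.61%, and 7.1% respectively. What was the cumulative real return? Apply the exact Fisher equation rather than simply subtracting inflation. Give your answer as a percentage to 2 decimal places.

8.12%

Cumulative inflation factor: 1.0309 × 1.0561 × 1.071 ≈ 1.16603.
Nominal growth factor: 1.26076. Real growth factor = 1.26076 / 1.16603 ≈ 1.08124.
Total real return ≈ 8.1240%.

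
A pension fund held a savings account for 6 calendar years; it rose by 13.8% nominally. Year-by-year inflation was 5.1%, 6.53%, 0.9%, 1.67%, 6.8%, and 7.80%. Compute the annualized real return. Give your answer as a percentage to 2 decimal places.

-2.47%

Cumulative inflation factor: 1.051 × 1.0653 × 1.009 × 1.0167 × 1.068 × 1.0780 ≈ 1.32236.
Nominal growth factor: 1.13800. Real growth factor = 1.13800 / 1.32236 ≈ 0.86058.
Annualized: 0.86058^(1/6) − 1 ≈ -0.02471.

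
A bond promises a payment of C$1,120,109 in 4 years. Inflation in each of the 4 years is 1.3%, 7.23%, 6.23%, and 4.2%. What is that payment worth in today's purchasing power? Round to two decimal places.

C$931,578.88

Price-level factor over 4 years: 1.013 × 1.0723 × 1.0623 × 1.042 ≈ 1.2023769769.
Purchasing power today: C$1,120,109 divided by that factor.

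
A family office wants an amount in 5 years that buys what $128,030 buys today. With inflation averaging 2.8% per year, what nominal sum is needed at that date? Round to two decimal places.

$146,986.46

Cumulative price-level factor: (1+2.8%)^5 ≈ 1.1480626105.
Multiplying $128,030 by the price-level factor gives the future nominal sum.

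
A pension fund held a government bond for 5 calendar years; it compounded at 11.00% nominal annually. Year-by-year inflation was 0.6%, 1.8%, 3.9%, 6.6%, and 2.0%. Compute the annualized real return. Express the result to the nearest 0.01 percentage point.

7.81%

Cumulative inflation factor: 1.006 × 1.018 × 1.039 × 1.066 × 1.020 ≈ 1.15696.
Nominal growth factor: 1.68506. Real growth factor = 1.68506 / 1.15696 ≈ 1.45645.
Annualized: 1.45645^(1/5) − 1 ≈ 0.07810.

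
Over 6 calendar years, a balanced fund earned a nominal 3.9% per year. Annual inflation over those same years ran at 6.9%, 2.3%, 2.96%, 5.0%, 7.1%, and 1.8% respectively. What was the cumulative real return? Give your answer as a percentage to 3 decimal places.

-2.401%

Cumulative inflation factor: 1.069 × 1.023 × 1.0296 × 1.050 × 1.071 × 1.018 ≈ 1.28899.
Nominal growth factor: 1.25804. Real growth factor = 1.25804 / 1.28899 ≈ 0.97599.
Total real return ≈ -2.4011%.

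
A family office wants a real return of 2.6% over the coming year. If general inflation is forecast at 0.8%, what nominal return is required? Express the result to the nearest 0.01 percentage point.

By the Fisher equation, 1 + r_nom = (1 + 2.6%)(1 + 0.8%) = 1.026 × 1.008 = 1.034208.
So r_nom = 3.4208%.

3.42%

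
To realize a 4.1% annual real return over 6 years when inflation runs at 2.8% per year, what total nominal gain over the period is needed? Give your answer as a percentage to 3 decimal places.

Required annual nominal rate: (1+4.1%)(1+2.8%) − 1 = 7.0148%.
Cumulative over 6 years: (1 + 0.070148)^6 − 1 ≈ 0.50198.

50.198%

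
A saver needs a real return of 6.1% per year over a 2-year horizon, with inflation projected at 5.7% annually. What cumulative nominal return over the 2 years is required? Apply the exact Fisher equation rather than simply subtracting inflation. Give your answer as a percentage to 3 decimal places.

25.771%

Required annual nominal rate: (1+6.1%)(1+5.7%) − 1 = 12.1477%.
Cumulative over 2 years: (1 + 0.121477)^2 − 1 ≈ 0.25771.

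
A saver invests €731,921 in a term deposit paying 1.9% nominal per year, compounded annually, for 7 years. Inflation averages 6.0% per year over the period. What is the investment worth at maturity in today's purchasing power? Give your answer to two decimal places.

Nominal value at maturity: €731,921 × (1 + 1.9%)^7 ≈ €834,994.27.
Price-level factor over 7 years: (1 + 6.0%)^7 ≈ 1.5036302590.
The maturity value deflated by that factor is the answer in today's purchasing power.

€555,318.88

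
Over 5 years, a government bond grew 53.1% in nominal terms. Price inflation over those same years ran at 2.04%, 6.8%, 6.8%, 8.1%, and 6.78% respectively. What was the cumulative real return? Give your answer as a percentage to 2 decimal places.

Cumulative inflation factor: 1.0204 × 1.068 × 1.068 × 1.081 × 1.0678 ≈ 1.34347.
Nominal growth factor: 1.53100. Real growth factor = 1.53100 / 1.34347 ≈ 1.13958.
Total real return ≈ 13.9585%.

13.96%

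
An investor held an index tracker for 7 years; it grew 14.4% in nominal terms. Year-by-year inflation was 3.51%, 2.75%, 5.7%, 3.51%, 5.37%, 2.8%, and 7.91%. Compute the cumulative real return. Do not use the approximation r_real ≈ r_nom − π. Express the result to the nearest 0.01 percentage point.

-15.89%

Cumulative inflation factor: 1.0351 × 1.0275 × 1.057 × 1.0351 × 1.0537 × 1.028 × 1.0791 ≈ 1.36017.
Nominal growth factor: 1.14400. Real growth factor = 1.14400 / 1.36017 ≈ 0.84107.
Total real return ≈ -15.8929%.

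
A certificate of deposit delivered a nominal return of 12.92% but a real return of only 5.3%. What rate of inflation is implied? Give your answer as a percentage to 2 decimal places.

7.24%

From (1+r_nom) = (1+r_real)(1+π), we get 1+π = (1 + 12.92%)/(1 + 5.3%) = 1.1292/1.053 ≈ 1.07236.
So π ≈ 7.2365%.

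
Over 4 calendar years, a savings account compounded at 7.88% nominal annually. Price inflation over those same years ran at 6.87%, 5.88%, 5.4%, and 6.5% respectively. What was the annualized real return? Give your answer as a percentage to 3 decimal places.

Cumulative inflation factor: 1.0687 × 1.0588 × 1.054 × 1.065 ≈ 1.27016.
Nominal growth factor: 1.35445. Real growth factor = 1.35445 / 1.27016 ≈ 1.06636.
Annualized: 1.06636^(1/4) − 1 ≈ 0.01619.

1.619%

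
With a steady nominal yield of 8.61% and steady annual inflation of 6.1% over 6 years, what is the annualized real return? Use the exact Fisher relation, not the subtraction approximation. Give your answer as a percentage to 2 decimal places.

With constant rates the annual real return is the same each year: (1+8.61%)/(1+6.1%) − 1 = 0.02366.

2.37%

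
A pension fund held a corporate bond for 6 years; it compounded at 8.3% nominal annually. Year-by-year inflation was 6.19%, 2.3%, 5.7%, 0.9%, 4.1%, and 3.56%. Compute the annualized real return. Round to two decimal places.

4.36%

Cumulative inflation factor: 1.0619 × 1.023 × 1.057 × 1.009 × 1.041 × 1.0356 ≈ 1.24902.
Nominal growth factor: 1.61351. Real growth factor = 1.61351 / 1.24902 ≈ 1.29182.
Annualized: 1.29182^(1/6) − 1 ≈ 0.04360.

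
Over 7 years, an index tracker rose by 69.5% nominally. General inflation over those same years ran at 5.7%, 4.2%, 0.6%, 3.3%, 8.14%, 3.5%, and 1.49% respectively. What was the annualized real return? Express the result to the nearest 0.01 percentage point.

3.86%

Cumulative inflation factor: 1.057 × 1.042 × 1.006 × 1.033 × 1.0814 × 1.035 × 1.0149 ≈ 1.30014.
Nominal growth factor: 1.69500. Real growth factor = 1.69500 / 1.30014 ≈ 1.30370.
Annualized: 1.30370^(1/7) − 1 ≈ 0.03861.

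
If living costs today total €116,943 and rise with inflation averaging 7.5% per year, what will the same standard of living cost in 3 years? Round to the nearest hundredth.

Cumulative price-level factor: (1+7.5%)^3 = 1.242296875.
Multiplying €116,943 by the price-level factor gives the future nominal sum.

€145,277.92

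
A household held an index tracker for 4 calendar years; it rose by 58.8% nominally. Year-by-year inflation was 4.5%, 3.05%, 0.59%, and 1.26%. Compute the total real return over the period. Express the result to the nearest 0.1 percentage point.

Cumulative inflation factor: 1.045 × 1.0305 × 1.0059 × 1.0126 ≈ 1.09687.
Nominal growth factor: 1.58800. Real growth factor = 1.58800 / 1.09687 ≈ 1.44775.
Total real return ≈ 44.7750%.

44.8%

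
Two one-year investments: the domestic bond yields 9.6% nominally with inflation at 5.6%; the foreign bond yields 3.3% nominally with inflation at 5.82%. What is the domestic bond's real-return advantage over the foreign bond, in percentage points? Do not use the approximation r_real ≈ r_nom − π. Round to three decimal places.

6.169

The domestic bond real return: 1.096/1.056 − 1 = 3.7879%.
The foreign bond real return: 1.033/1.0582 − 1 = -2.3814%.
Difference: 3.7879 − (-2.3814) = 6.1693 pp.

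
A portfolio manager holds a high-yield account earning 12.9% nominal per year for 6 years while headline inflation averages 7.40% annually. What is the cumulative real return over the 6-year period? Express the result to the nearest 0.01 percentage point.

34.94%

The annual real rate is (1+12.9%)/(1+7.40%) − 1 = 5.1210%.
Compounded over 6 years: (1 + 0.051210)^6 − 1 ≈ 0.34939.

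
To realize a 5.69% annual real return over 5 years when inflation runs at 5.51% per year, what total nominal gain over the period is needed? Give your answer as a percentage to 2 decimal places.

72.44%

Required annual nominal rate: (1+5.69%)(1+5.51%) − 1 = 11.513519%.
Cumulative over 5 years: (1 + 0.11513519)^5 − 1 ≈ 0.72440.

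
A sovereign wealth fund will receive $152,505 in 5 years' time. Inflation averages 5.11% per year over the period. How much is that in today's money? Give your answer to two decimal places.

Price-level factor over 5 years: (1 + 5.11%)^5 ≈ 1.2829808688.
Purchasing power today: $152,505 divided by that factor.

$118,867.71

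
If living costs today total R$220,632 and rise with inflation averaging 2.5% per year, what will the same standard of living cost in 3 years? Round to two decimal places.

Cumulative price-level factor: (1+2.5%)^3 = 1.076890625.
The nominal amount required is R$220,632 scaled up by that factor.

R$237,596.53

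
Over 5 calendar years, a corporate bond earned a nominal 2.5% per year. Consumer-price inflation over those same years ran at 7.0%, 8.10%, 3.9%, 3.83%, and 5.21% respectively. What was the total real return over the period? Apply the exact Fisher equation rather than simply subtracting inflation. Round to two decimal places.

-13.82%

Cumulative inflation factor: 1.070 × 1.0810 × 1.039 × 1.0383 × 1.0521 ≈ 1.31282.
Nominal growth factor: 1.13141. Real growth factor = 1.13141 / 1.31282 ≈ 0.86182.
Total real return ≈ -13.8184%.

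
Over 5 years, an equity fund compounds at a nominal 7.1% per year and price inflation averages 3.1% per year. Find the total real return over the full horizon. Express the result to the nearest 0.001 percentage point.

The annual real rate is (1+7.1%)/(1+3.1%) − 1 = 3.8797%.
Compounded over 5 years: (1 + 0.038797)^5 − 1 ≈ 0.20963.

20.963%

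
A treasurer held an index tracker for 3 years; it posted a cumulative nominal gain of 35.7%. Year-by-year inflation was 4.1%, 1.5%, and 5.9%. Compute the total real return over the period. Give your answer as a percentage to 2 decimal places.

Cumulative inflation factor: 1.041 × 1.015 × 1.059 ≈ 1.11896.
Nominal growth factor: 1.35700. Real growth factor = 1.35700 / 1.11896 ≈ 1.21274.
Total real return ≈ 21.2738%.

21.27%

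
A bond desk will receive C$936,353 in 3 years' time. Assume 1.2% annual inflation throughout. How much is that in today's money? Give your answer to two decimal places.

Price-level factor over 3 years: (1 + 1.2%)^3 = 1.036433728.
Purchasing power today: C$936,353 divided by that factor.

C$903,437.41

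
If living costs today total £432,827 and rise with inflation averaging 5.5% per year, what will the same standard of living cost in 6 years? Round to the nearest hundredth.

£596,800.40

Cumulative price-level factor: (1+5.5%)^6 ≈ 1.3788428068.
The nominal amount required is £432,827 scaled up by that factor.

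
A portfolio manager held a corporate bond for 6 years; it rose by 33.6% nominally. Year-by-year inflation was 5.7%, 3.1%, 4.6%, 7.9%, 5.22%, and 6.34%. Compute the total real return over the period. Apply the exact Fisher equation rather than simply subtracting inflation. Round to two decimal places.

-2.92%

Cumulative inflation factor: 1.057 × 1.031 × 1.046 × 1.079 × 1.0522 × 1.0634 ≈ 1.37620.
Nominal growth factor: 1.33600. Real growth factor = 1.33600 / 1.37620 ≈ 0.97079.
Total real return ≈ -2.9211%.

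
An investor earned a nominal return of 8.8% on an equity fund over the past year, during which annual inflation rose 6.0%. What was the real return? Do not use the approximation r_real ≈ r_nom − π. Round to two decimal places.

Real return via the Fisher equation: (1 + 8.8%)/(1 + 6.0%) − 1 = 1.088/1.060 − 1 ≈ 0.02642.

2.64%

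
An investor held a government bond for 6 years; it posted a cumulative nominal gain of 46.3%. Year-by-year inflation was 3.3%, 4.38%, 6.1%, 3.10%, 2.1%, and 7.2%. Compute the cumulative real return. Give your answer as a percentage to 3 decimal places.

Cumulative inflation factor: 1.033 × 1.0438 × 1.061 × 1.0310 × 1.021 × 1.072 ≈ 1.29096.
Nominal growth factor: 1.46300. Real growth factor = 1.46300 / 1.29096 ≈ 1.13327.
Total real return ≈ 13.3267%.

13.327%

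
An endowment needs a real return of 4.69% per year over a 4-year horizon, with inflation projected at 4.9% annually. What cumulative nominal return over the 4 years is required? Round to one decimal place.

45.5%

Required annual nominal rate: (1+4.69%)(1+4.9%) − 1 = 9.81981%.
Cumulative over 4 years: (1 + 0.0981981)^4 − 1 ≈ 0.45453.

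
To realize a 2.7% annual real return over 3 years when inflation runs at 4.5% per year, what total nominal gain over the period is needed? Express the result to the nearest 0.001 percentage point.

Required annual nominal rate: (1+2.7%)(1+4.5%) − 1 = 7.3215%.
Cumulative over 3 years: (1 + 0.073215)^3 − 1 ≈ 0.23612.

23.612%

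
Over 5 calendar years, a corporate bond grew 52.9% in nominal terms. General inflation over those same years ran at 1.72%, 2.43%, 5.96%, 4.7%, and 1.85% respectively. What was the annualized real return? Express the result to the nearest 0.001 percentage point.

5.367%

Cumulative inflation factor: 1.0172 × 1.0243 × 1.0596 × 1.047 × 1.0185 ≈ 1.17729.
Nominal growth factor: 1.52900. Real growth factor = 1.52900 / 1.17729 ≈ 1.29875.
Annualized: 1.29875^(1/5) − 1 ≈ 0.05367.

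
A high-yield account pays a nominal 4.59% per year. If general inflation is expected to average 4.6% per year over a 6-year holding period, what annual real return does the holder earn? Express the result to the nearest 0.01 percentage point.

-0.01%

With constant rates the annual real return is the same each year: (1+4.59%)/(1+4.6%) − 1 = -0.00010.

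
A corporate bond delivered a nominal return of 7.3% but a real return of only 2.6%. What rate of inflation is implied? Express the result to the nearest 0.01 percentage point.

From (1+r_nom) = (1+r_real)(1+π), we get 1+π = (1 + 7.3%)/(1 + 2.6%) = 1.073/1.026 ≈ 1.04581.
So π ≈ 4.5809%.

4.58%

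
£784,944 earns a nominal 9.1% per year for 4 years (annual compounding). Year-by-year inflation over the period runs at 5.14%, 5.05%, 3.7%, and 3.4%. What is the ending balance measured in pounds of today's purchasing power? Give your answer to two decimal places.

£939,018.94

Nominal value at maturity: £784,944 × (1 + 9.1%)^4 ≈ £1,112,084.22.
Price-level factor over 4 years: 1.0514 × 1.0505 × 1.037 × 1.034 ≈ 1.1843043503.
Dividing the nominal maturity value by the price-level factor gives the value in today's money.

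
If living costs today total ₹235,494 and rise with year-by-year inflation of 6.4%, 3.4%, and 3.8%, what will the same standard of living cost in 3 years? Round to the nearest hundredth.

Cumulative price-level factor: 1.064 × 1.034 × 1.038 = 1.141982688.
The nominal amount required is ₹235,494 scaled up by that factor.

₹268,930.07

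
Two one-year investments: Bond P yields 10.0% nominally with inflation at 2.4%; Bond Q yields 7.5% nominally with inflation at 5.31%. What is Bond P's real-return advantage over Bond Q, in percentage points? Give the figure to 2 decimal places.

Bond P real return: 1.100/1.024 − 1 = 7.422%.
Bond Q real return: 1.075/1.0531 − 1 = 2.080%.
Difference: 7.422 − 2.080 = 5.342 pp.

5.34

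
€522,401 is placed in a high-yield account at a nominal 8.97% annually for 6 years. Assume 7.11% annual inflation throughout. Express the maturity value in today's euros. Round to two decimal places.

Nominal value at maturity: €522,401 × (1 + 8.97%)^6 ≈ €874,672.97.
Price-level factor over 6 years: (1 + 7.11%)^6 ≈ 1.5100110169.
The maturity value deflated by that factor is the answer in today's purchasing power.

€579,249.40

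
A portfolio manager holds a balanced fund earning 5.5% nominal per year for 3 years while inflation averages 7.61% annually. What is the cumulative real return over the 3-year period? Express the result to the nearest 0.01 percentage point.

The annual real rate is (1+5.5%)/(1+7.61%) − 1 = -1.9608%.
Compounded over 3 years: (1 + -0.019608)^3 − 1 ≈ -0.05768.

-5.77%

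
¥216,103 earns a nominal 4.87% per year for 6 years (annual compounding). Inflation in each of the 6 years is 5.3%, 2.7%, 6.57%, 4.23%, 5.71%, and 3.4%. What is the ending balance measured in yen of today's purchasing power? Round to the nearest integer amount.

¥218,930

Nominal value at maturity: ¥216,103 × (1 + 4.87%)^6 ≈ ¥287,454.
Price-level factor over 6 years: 1.053 × 1.027 × 1.0657 × 1.0423 × 1.0571 × 1.034 ≈ 1.3129951743.
The maturity value deflated by that factor is the answer in today's purchasing power.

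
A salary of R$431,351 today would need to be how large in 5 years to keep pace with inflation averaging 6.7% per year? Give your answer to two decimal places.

Cumulative price-level factor: (1+6.7%)^5 ≈ 1.3829997357.
The nominal amount required is R$431,351 scaled up by that factor.

R$596,558.32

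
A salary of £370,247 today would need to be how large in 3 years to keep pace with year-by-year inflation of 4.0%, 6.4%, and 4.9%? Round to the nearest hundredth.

Cumulative price-level factor: 1.040 × 1.064 × 1.049 = 1.16078144.
The nominal amount required is £370,247 scaled up by that factor.

£429,775.85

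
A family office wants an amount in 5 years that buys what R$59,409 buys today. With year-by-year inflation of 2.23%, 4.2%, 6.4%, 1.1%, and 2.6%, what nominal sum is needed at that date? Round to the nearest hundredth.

Cumulative price-level factor: 1.0223 × 1.042 × 1.064 × 1.011 × 1.026 ≈ 1.1756721326.
The nominal amount required is R$59,409 scaled up by that factor.

R$69,845.51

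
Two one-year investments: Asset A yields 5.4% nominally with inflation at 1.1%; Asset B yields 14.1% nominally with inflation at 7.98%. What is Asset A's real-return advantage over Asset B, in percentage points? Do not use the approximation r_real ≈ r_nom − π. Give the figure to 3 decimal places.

-1.415

Asset A real return: 1.054/1.011 − 1 = 4.2532%.
Asset B real return: 1.141/1.0798 − 1 = 5.6677%.
Difference: 4.2532 − 5.6677 = -1.4145 pp.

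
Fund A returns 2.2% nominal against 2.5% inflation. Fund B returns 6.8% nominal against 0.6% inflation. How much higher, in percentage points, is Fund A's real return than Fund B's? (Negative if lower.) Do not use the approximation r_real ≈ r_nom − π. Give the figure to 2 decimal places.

Fund A real return: 1.022/1.025 − 1 = -0.293%.
Fund B real return: 1.068/1.006 − 1 = 6.163%.
Difference: -0.293 − 6.163 = -6.456 pp.

-6.46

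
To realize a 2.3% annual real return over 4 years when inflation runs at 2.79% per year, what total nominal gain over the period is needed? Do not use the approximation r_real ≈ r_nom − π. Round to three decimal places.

22.266%

Required annual nominal rate: (1+2.3%)(1+2.79%) − 1 = 5.15417%.
Cumulative over 4 years: (1 + 0.0515417)^4 − 1 ≈ 0.22266.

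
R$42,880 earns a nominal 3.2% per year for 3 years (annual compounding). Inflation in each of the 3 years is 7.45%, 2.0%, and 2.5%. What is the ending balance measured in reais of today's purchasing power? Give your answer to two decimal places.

R$41,953.04

Nominal value at maturity: R$42,880 × (1 + 3.2%)^3 ≈ R$47,129.61.
Price-level factor over 3 years: 1.0745 × 1.020 × 1.025 = 1.12338975.
Dividing the nominal maturity value by the price-level factor gives the value in today's money.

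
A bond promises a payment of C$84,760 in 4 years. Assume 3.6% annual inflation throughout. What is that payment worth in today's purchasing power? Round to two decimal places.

Price-level factor over 4 years: (1 + 3.6%)^4 ≈ 1.1519643036.
Purchasing power today: C$84,760 divided by that factor.

C$73,578.67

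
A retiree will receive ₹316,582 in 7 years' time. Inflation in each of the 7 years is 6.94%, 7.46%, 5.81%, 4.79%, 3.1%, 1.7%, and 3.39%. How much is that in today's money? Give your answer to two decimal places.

₹229,189.38

Price-level factor over 7 years: 1.0694 × 1.0746 × 1.0581 × 1.0479 × 1.031 × 1.017 × 1.0339 ≈ 1.3813118078.
Purchasing power today: ₹316,582 divided by that factor.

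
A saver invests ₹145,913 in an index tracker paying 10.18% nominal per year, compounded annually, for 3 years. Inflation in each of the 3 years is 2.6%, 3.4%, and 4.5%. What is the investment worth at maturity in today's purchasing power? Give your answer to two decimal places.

Nominal value at maturity: ₹145,913 × (1 + 10.18%)^3 ≈ ₹195,165.16.
Price-level factor over 3 years: 1.026 × 1.034 × 1.045 = 1.10862378.
Dividing the nominal maturity value by the price-level factor gives the value in today's money.

₹176,042.73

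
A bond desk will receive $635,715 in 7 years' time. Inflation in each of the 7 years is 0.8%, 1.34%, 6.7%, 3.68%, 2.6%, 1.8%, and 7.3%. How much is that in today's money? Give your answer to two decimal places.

$501,957.28

Price-level factor over 7 years: 1.008 × 1.0134 × 1.067 × 1.0368 × 1.026 × 1.018 × 1.073 ≈ 1.2664723155.
Purchasing power today: $635,715 divided by that factor.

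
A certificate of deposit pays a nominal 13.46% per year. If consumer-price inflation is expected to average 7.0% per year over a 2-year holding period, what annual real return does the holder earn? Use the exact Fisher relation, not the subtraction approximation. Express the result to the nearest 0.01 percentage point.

6.04%

With constant rates the annual real return is the same each year: (1+13.46%)/(1+7.0%) − 1 = 0.06037.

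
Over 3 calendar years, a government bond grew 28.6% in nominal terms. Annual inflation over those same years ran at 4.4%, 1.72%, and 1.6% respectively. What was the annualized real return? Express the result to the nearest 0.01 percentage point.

6.03%

Cumulative inflation factor: 1.044 × 1.0172 × 1.016 ≈ 1.07895.
Nominal growth factor: 1.28600. Real growth factor = 1.28600 / 1.07895 ≈ 1.19190.
Annualized: 1.19190^(1/3) − 1 ≈ 0.06026.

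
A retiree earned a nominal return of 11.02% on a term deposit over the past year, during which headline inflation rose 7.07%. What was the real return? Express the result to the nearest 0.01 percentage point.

3.69%

Real return via the Fisher equation: (1 + 11.02%)/(1 + 7.07%) − 1 = 1.1102/1.0707 − 1 ≈ 0.03689.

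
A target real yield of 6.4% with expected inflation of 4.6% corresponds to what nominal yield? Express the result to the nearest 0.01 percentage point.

By the Fisher equation, 1 + r_nom = (1 + 6.4%)(1 + 4.6%) = 1.064 × 1.046 = 1.112944.
So r_nom = 11.2944%.

11.29%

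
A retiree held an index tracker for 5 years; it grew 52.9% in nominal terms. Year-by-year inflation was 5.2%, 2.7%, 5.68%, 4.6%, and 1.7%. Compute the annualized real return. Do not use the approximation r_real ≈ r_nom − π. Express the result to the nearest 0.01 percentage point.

4.71%

Cumulative inflation factor: 1.052 × 1.027 × 1.0568 × 1.046 × 1.017 ≈ 1.21460.
Nominal growth factor: 1.52900. Real growth factor = 1.52900 / 1.21460 ≈ 1.25886.
Annualized: 1.25886^(1/5) − 1 ≈ 0.04712.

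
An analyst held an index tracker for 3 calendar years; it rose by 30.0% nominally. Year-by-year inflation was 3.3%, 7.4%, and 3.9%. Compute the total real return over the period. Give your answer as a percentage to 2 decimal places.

12.78%

Cumulative inflation factor: 1.033 × 1.074 × 1.039 ≈ 1.15271.
Nominal growth factor: 1.30000. Real growth factor = 1.30000 / 1.15271 ≈ 1.12778.
Total real return ≈ 12.7777%.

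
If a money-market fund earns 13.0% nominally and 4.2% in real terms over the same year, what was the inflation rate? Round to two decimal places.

8.45%

From (1+r_nom) = (1+r_real)(1+π), we get 1+π = (1 + 13.0%)/(1 + 4.2%) = 1.130/1.042 ≈ 1.08445.
So π ≈ 8.4453%.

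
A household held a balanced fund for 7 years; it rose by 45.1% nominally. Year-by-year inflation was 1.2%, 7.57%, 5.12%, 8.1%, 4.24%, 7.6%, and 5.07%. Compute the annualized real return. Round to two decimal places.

-0.07%

Cumulative inflation factor: 1.012 × 1.0757 × 1.0512 × 1.081 × 1.0424 × 1.076 × 1.0507 ≈ 1.45783.
Nominal growth factor: 1.45100. Real growth factor = 1.45100 / 1.45783 ≈ 0.99531.
Annualized: 0.99531^(1/7) − 1 ≈ -0.00067.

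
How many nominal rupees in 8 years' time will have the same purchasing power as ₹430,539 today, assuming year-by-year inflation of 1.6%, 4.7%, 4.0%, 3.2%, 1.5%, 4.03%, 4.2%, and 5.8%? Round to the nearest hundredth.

Cumulative price-level factor: 1.016 × 1.047 × 1.040 × 1.032 × 1.015 × 1.0403 × 1.042 × 1.058 ≈ 1.3290198074.
Multiplying ₹430,539 by the price-level factor gives the future nominal sum.

₹572,194.86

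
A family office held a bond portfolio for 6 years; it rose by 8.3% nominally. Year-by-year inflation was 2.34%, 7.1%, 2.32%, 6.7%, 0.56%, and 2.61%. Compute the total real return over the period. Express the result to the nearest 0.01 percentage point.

-12.29%

Cumulative inflation factor: 1.0234 × 1.071 × 1.0232 × 1.067 × 1.0056 × 1.0261 ≈ 1.23474.
Nominal growth factor: 1.08300. Real growth factor = 1.08300 / 1.23474 ≈ 0.87711.
Total real return ≈ -12.2891%.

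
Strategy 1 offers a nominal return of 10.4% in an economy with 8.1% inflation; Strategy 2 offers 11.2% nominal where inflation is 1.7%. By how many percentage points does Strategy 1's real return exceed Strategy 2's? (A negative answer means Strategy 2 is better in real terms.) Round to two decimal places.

-7.21

Strategy 1 real return: 1.104/1.081 − 1 = 2.128%.
Strategy 2 real return: 1.112/1.017 − 1 = 9.341%.
Difference: 2.128 − 9.341 = -7.213 pp.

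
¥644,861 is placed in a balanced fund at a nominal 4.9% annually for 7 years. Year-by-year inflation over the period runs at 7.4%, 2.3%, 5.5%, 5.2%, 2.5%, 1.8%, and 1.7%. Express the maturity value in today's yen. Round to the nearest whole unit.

¥696,552

Nominal value at maturity: ¥644,861 × (1 + 4.9%)^7 ≈ ¥901,352.
Price-level factor over 7 years: 1.074 × 1.023 × 1.055 × 1.052 × 1.025 × 1.018 × 1.017 ≈ 1.2940191721.
The maturity value deflated by that factor is the answer in today's purchasing power.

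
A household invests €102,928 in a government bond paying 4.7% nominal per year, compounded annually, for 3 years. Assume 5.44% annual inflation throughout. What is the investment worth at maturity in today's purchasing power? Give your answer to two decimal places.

€100,776.06

Nominal value at maturity: €102,928 × (1 + 4.7%)^3 ≈ €118,133.64.
Price-level factor over 3 years: (1 + 5.44%)^3 ≈ 1.1722390692.
Dividing the nominal maturity value by the price-level factor gives the value in today's money.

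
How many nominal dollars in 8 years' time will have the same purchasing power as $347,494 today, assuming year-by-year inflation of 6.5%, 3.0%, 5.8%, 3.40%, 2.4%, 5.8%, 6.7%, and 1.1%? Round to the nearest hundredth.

Cumulative price-level factor: 1.065 × 1.030 × 1.058 × 1.0340 × 1.024 × 1.058 × 1.067 × 1.011 ≈ 1.4024721255.
Multiplying $347,494 by the price-level factor gives the future nominal sum.

$487,350.65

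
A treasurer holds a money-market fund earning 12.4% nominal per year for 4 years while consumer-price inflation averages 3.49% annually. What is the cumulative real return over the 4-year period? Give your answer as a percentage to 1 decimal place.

The annual real rate is (1+12.4%)/(1+3.49%) − 1 = 8.6095%.
Compounded over 4 years: (1 + 0.086095)^4 − 1 ≈ 0.39146.

39.1%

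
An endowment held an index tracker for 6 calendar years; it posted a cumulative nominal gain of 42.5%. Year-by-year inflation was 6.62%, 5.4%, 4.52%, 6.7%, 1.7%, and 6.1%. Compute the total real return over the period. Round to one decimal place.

5.4%

Cumulative inflation factor: 1.0662 × 1.054 × 1.0452 × 1.067 × 1.017 × 1.061 ≈ 1.35232.
Nominal growth factor: 1.42500. Real growth factor = 1.42500 / 1.35232 ≈ 1.05374.
Total real return ≈ 5.3745%.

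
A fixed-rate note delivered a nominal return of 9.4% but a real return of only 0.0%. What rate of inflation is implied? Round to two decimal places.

9.40%

From (1+r_nom) = (1+r_real)(1+π), we get 1+π = (1 + 9.4%)/(1 + 0.0%) = 1.094/1.000 ≈ 1.09400.
So π ≈ 9.4000%.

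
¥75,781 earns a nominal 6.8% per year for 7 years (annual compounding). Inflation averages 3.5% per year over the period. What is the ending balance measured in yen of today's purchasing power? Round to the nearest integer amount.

Nominal value at maturity: ¥75,781 × (1 + 6.8%)^7 ≈ ¥120,104.
Price-level factor over 7 years: (1 + 3.5%)^7 ≈ 1.2722792628.
The maturity value deflated by that factor is the answer in today's purchasing power.

¥94,401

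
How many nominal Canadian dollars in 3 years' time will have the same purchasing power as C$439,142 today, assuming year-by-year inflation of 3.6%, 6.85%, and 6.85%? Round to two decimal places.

C$519,414.16

Cumulative price-level factor: 1.036 × 1.0685 × 1.0685 = 1.182793171.
The nominal amount required is C$439,142 scaled up by that factor.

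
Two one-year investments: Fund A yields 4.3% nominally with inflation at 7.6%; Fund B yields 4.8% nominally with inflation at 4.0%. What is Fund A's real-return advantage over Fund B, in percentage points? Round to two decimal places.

-3.84

Fund A real return: 1.043/1.076 − 1 = -3.067%.
Fund B real return: 1.048/1.040 − 1 = 0.769%.
Difference: -3.067 − 0.769 = -3.836 pp.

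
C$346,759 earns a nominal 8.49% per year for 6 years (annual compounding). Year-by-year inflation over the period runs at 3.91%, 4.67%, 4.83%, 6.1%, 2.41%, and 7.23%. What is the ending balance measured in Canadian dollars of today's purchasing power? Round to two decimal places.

C$425,624.66

Nominal value at maturity: C$346,759 × (1 + 8.49%)^6 ≈ C$565,413.27.
Price-level factor over 6 years: 1.0391 × 1.0467 × 1.0483 × 1.061 × 1.0241 × 1.0723 ≈ 1.3284316398.
The maturity value deflated by that factor is the answer in today's purchasing power.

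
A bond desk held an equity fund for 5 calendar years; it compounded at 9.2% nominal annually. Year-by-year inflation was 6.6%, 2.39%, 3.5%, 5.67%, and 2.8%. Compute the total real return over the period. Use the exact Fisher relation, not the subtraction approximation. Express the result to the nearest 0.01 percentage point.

26.54%

Cumulative inflation factor: 1.066 × 1.0239 × 1.035 × 1.0567 × 1.028 ≈ 1.22716.
Nominal growth factor: 1.55279. Real growth factor = 1.55279 / 1.22716 ≈ 1.26536.
Total real return ≈ 26.5358%.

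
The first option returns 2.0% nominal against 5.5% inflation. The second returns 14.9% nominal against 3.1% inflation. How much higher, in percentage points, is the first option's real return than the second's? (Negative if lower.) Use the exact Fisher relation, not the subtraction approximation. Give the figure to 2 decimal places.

The first option real return: 1.020/1.055 − 1 = -3.318%.
The second real return: 1.149/1.031 − 1 = 11.445%.
Difference: -3.318 − 11.445 = -14.763 pp.

-14.76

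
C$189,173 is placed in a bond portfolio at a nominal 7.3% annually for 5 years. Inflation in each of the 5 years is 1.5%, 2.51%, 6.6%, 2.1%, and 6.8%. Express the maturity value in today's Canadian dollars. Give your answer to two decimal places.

Nominal value at maturity: C$189,173 × (1 + 7.3%)^5 ≈ C$269,065.34.
Price-level factor over 5 years: 1.015 × 1.0251 × 1.066 × 1.021 × 1.068 ≈ 1.2094459797.
The maturity value deflated by that factor is the answer in today's purchasing power.

C$222,469.91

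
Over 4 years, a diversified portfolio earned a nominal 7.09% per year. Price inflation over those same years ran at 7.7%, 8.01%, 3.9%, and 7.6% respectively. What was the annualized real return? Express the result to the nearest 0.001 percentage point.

0.282%

Cumulative inflation factor: 1.077 × 1.0801 × 1.039 × 1.076 ≈ 1.30049.
Nominal growth factor: 1.31521. Real growth factor = 1.31521 / 1.30049 ≈ 1.01132.
Annualized: 1.01132^(1/4) − 1 ≈ 0.00282.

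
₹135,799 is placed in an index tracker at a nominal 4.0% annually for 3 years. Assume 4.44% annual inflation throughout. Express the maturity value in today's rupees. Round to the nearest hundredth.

Nominal value at maturity: ₹135,799 × (1 + 4.0%)^3 ≈ ₹152,755.41.
Price-level factor over 3 years: (1 + 4.44%)^3 ≈ 1.1392016084.
The maturity value deflated by that factor is the answer in today's purchasing power.

₹134,089.88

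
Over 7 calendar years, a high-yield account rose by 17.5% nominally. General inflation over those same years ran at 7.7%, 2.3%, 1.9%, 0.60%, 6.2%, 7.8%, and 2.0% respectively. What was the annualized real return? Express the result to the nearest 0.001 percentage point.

-1.637%

Cumulative inflation factor: 1.077 × 1.023 × 1.019 × 1.0060 × 1.062 × 1.078 × 1.020 ≈ 1.31889.
Nominal growth factor: 1.17500. Real growth factor = 1.17500 / 1.31889 ≈ 0.89090.
Annualized: 0.89090^(1/7) − 1 ≈ -0.01637.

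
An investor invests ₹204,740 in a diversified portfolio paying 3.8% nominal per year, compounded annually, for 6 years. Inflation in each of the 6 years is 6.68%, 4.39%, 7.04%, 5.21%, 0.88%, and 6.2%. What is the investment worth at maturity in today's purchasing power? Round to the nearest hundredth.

₹190,595.31

Nominal value at maturity: ₹204,740 × (1 + 3.8%)^6 ≈ ₹256,086.58.
Price-level factor over 6 years: 1.0668 × 1.0439 × 1.0704 × 1.0521 × 1.0088 × 1.062 ≈ 1.3436142956.
The maturity value deflated by that factor is the answer in today's purchasing power.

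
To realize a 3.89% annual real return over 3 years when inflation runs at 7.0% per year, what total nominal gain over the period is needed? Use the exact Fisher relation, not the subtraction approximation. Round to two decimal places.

Required annual nominal rate: (1+3.89%)(1+7.0%) − 1 = 11.1623%.
Cumulative over 3 years: (1 + 0.111623)^3 − 1 ≈ 0.37364.

37.36%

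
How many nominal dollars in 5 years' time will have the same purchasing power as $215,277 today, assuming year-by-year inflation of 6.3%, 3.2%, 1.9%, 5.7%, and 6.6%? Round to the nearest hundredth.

Cumulative price-level factor: 1.063 × 1.032 × 1.019 × 1.057 × 1.066 ≈ 1.2595613851.
The nominal amount required is $215,277 scaled up by that factor.

$271,154.60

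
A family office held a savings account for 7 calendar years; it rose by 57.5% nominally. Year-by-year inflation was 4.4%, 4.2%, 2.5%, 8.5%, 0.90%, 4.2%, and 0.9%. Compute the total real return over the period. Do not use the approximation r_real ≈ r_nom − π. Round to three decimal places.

Cumulative inflation factor: 1.044 × 1.042 × 1.025 × 1.085 × 1.0090 × 1.042 × 1.009 ≈ 1.28343.
Nominal growth factor: 1.57500. Real growth factor = 1.57500 / 1.28343 ≈ 1.22718.
Total real return ≈ 22.7181%.

22.718%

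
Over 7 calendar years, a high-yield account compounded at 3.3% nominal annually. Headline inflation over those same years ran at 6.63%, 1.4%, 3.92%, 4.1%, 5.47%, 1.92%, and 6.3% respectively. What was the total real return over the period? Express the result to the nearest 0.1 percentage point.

-6.1%

Cumulative inflation factor: 1.0663 × 1.014 × 1.0392 × 1.041 × 1.0547 × 1.0192 × 1.063 ≈ 1.33656.
Nominal growth factor: 1.25517. Real growth factor = 1.25517 / 1.33656 ≈ 0.93910.
Total real return ≈ -6.0897%.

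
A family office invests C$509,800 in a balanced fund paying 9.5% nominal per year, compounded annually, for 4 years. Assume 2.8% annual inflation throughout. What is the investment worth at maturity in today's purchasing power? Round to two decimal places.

Nominal value at maturity: C$509,800 × (1 + 9.5%)^4 ≈ C$732,919.55.
Price-level factor over 4 years: (1 + 2.8%)^4 ≈ 1.1167924227.
Dividing the nominal maturity value by the price-level factor gives the value in today's money.

C$656,271.96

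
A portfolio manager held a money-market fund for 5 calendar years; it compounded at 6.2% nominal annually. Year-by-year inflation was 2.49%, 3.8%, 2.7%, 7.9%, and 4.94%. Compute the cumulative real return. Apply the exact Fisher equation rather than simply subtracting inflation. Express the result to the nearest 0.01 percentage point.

Cumulative inflation factor: 1.0249 × 1.038 × 1.027 × 1.079 × 1.0494 ≈ 1.23712.
Nominal growth factor: 1.35090. Real growth factor = 1.35090 / 1.23712 ≈ 1.09197.
Total real return ≈ 9.1970%.

9.20%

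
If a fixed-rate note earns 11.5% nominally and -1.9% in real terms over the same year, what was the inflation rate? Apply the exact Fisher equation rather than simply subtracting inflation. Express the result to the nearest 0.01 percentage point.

13.66%

From (1+r_nom) = (1+r_real)(1+π), we get 1+π = (1 + 11.5%)/(1 − 1.9%) = 1.115/0.981 ≈ 1.13660.
So π ≈ 13.6595%.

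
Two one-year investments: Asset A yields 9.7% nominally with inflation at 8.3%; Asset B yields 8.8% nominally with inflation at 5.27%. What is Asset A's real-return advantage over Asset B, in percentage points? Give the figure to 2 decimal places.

-2.06

Asset A real return: 1.097/1.083 − 1 = 1.293%.
Asset B real return: 1.088/1.0527 − 1 = 3.353%.
Difference: 1.293 − 3.353 = -2.060 pp.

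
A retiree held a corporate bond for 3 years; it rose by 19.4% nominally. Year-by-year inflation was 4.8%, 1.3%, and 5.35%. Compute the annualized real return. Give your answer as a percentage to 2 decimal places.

Cumulative inflation factor: 1.048 × 1.013 × 1.0535 ≈ 1.11842.
Nominal growth factor: 1.19400. Real growth factor = 1.19400 / 1.11842 ≈ 1.06758.
Annualized: 1.06758^(1/3) − 1 ≈ 0.02204.

2.20%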